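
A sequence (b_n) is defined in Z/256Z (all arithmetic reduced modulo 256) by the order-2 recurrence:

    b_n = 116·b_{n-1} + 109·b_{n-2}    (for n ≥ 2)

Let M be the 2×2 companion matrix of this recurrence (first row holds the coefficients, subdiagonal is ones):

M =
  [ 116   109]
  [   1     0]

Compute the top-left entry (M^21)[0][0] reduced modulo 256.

220

(M^21)[0][0] is the top entry after applying M 21 times to the unit state (1, 0). Equivalently it is h_{22} for the auxiliary sequence (h_n) obeying the same recurrence with h_1 = 1 and h_i = 0 for 0 ≤ i < 1:
h_2 = 116·1 + 109·0 = 116
h_3 = 116·116 + 109·1 = 253
h_4 = 116·253 + 109·116 = 8
h_5 = 116·8 + 109·253 = 89
h_6 = 116·89 + 109·8 = 188
h_7 = 116·188 + 109·89 = 21
h_8 = 116·21 + 109·188 = 144
h_9 = 116·144 + 109·21 = 49
h_10 = 116·49 + 109·144 = 132
h_11 = 116·132 + 109·49 = 173
h_12 = 116·173 + 109·132 = 152
h_13 = 116·152 + 109·173 = 137
h_14 = 116·137 + 109·152 = 204
h_15 = 116·204 + 109·137 = 197
h_16 = 116·197 + 109·204 = 32
h_17 = 116·32 + 109·197 = 97
h_18 = 116·97 + 109·32 = 148
h_19 = 116·148 + 109·97 = 93
h_20 = 116·93 + 109·148 = 40
h_21 = 116·40 + 109·93 = 185
h_22 = 116·185 + 109·40 = 220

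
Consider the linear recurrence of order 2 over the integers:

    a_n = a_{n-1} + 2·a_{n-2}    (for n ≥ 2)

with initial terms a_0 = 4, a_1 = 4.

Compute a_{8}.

a_2 = 1·4 + 2·4 = 12
a_3 = 1·12 + 2·4 = 20
a_4 = 1·20 + 2·12 = 44
a_5 = 1·44 + 2·20 = 84
a_6 = 1·84 + 2·44 = 172
a_7 = 1·172 + 2·84 = 340
a_8 = 1·340 + 2·172 = 684

684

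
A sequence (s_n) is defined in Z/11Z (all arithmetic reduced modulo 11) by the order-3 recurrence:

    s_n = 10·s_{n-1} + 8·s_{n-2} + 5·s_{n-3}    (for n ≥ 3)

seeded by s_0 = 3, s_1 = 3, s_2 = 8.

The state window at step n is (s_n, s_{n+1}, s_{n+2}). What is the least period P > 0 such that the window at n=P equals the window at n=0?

n=0: window = (3, 3, 8)
n=1: window = (3, 8, 9)
n=2: window = (8, 9, 4)
n=3: window = (9, 4, 9)
n=4: window = (4, 9, 2)
n=5: window = (9, 2, 2)
n=6: window = (2, 2, 4)
n=7: window = (2, 4, 0)
n=8: window = (4, 0, 9)
n=9: window = (0, 9, 0)
n=10: window = (9, 0, 6)
n=11: window = (0, 6, 6)
n=12: window = (6, 6, 9)
n=13: window = (6, 9, 3)
n=14: window = (9, 3, 0)
n=15: window = (3, 0, 3)
n=16: window = (0, 3, 1)
n=17: window = (3, 1, 1)
n=18: window = (1, 1, 0)
n=19: window = (1, 0, 2)
n=20: window = (0, 2, 3)
n=21: window = (2, 3, 2)
n=22: window = (3, 2, 10)
n=23: window = (2, 10, 10)
n=24: window = (10, 10, 3)
n=25: window = (10, 3, 6)
n=26: window = (3, 6, 2)
n=27: window = (6, 2, 6)
n=28: window = (2, 6, 7)
n=29: window = (6, 7, 7)
n=30: window = (7, 7, 2)
n=31: window = (7, 2, 1)
n=32: window = (2, 1, 6)
n=33: window = (1, 6, 1)
n=34: window = (6, 1, 8)
n=35: window = (1, 8, 8)
n=36: window = (8, 8, 6)
n=37: window = (8, 6, 10)
n=38: window = (6, 10, 1)
n=39: window = (10, 1, 10)
n=40: window = (1, 10, 4)
…
n=58: window = (8, 4, 3)
n=59: window = (4, 3, 3)
n=60: window = (3, 3, 8)
window at n=60 equals window at n=0 → period = 60

60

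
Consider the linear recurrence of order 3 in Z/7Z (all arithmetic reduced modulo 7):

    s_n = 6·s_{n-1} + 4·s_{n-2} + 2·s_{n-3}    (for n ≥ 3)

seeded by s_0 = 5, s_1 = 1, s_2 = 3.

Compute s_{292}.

2

s_3 = 6·3 + 4·1 + 2·5 = 4
s_4 = 6·4 + 4·3 + 2·1 = 3
s_5 = 6·3 + 4·4 + 2·3 = 5
s_6 = 6·5 + 4·3 + 2·4 = 1
s_7 = 6·1 + 4·5 + 2·3 = 4
s_8 = 6·4 + 4·1 + 2·5 = 3
Continuing the recurrence:
  s_9 = 1;  s_10 = 5;  s_11 = 5;  s_12 = 3;  s_13 = 6;  s_14 = 2
  s_15 = 0;  s_16 = 6;  s_17 = 5;  s_18 = 5;  s_19 = 6;  s_20 = 3
  s_21 = 3;  s_22 = 0;  s_23 = 4;  s_24 = 2;  s_25 = 0;  s_26 = 2
  s_27 = 2;  s_28 = 6;  s_29 = 6;  s_30 = 1;  s_31 = 0;  s_32 = 2
  s_33 = 0;  s_34 = 1;  s_35 = 3;  s_36 = 1;  s_37 = 6;  s_38 = 4
  s_39 = 1;  s_40 = 6;  s_41 = 6;  s_42 = 6;  s_43 = 2;  s_44 = 6
  s_45 = 0;  s_46 = 0;  s_47 = 5;  s_48 = 2;  s_49 = 4;  s_50 = 0
  s_51 = 6;  s_52 = 2;  s_53 = 1;  s_54 = 5;  s_55 = 3;  s_56 = 5
  s_57 = 3;  s_58 = 2;  s_59 = 6;  s_60 = 1;  s_61 = 6;  s_62 = 3
  s_63 = 2;  s_64 = 1;  s_65 = 6;  s_66 = 2;  s_67 = 3;  s_68 = 3
  s_69 = 6;  s_70 = 5;  s_71 = 4;  s_72 = 0;  s_73 = 5;  s_74 = 3
  s_75 = 3;  s_76 = 5;  s_77 = 6;  s_78 = 6;  s_79 = 0;  s_80 = 1
  s_81 = 4;  s_82 = 0;  s_83 = 4;  s_84 = 4;  s_85 = 5;  s_86 = 5
  s_87 = 2;  s_88 = 0;  s_89 = 4;  s_90 = 0;  s_91 = 2;  s_92 = 6
  s_93 = 2;  s_94 = 5;  s_95 = 1;  s_96 = 2;  s_97 = 5;  s_98 = 5
  s_99 = 5;  s_100 = 4;  s_101 = 5;  s_102 = 0;  s_103 = 0;  s_104 = 3
  s_105 = 4;  s_106 = 1;  s_107 = 0;  s_108 = 5;  s_109 = 4;  s_110 = 2
  s_111 = 3;  s_112 = 6;  s_113 = 3;  s_114 = 6;  s_115 = 4;  s_116 = 5
  s_117 = 2;  s_118 = 5;  s_119 = 6;  s_120 = 4;  s_121 = 2;  s_122 = 5
  s_123 = 4;  s_124 = 6;  s_125 = 6;  s_126 = 5;  s_127 = 3;  s_128 = 1
  s_129 = 0;  s_130 = 3;  s_131 = 6;  s_132 = 6;  s_133 = 3;  s_134 = 5
  s_135 = 5;  s_136 = 0;  s_137 = 2;  s_138 = 1;  s_139 = 0;  s_140 = 1
  s_141 = 1;  s_142 = 3;  s_143 = 3;  s_144 = 4;  s_145 = 0;  s_146 = 1
  s_147 = 0;  s_148 = 4;  s_149 = 5;  s_150 = 4;  s_151 = 3;  s_152 = 2
  s_153 = 4;  s_154 = 3;  s_155 = 3;  s_156 = 3;  s_157 = 1;  s_158 = 3
  s_159 = 0;  s_160 = 0;  s_161 = 6;  s_162 = 1;  s_163 = 2;  s_164 = 0
  s_165 = 3;  s_166 = 1;  s_167 = 4;  s_168 = 6;  s_169 = 5;  s_170 = 6
  s_171 = 5;  s_172 = 1;  s_173 = 3;  s_174 = 4;  s_175 = 3;  s_176 = 5
  s_177 = 1;  s_178 = 4;  s_179 = 3;  s_180 = 1;  s_181 = 5;  s_182 = 5
  s_183 = 3;  s_184 = 6;  s_185 = 2;  s_186 = 0;  s_187 = 6;  s_188 = 5
  s_189 = 5;  s_190 = 6;  s_191 = 3;  s_192 = 3;  s_193 = 0;  s_194 = 4
  s_195 = 2;  s_196 = 0;  s_197 = 2;  s_198 = 2;  s_199 = 6;  s_200 = 6
  s_201 = 1;  s_202 = 0;  s_203 = 2;  s_204 = 0;  s_205 = 1;  s_206 = 3
  s_207 = 1;  s_208 = 6;  s_209 = 4;  s_210 = 1;  s_211 = 6;  s_212 = 6
  s_213 = 6;  s_214 = 2;  s_215 = 6;  s_216 = 0;  s_217 = 0;  s_218 = 5
  s_219 = 2;  s_220 = 4;  s_221 = 0;  s_222 = 6;  s_223 = 2;  s_224 = 1
  s_225 = 5;  s_226 = 3;  s_227 = 5;  s_228 = 3;  s_229 = 2;  s_230 = 6
  s_231 = 1;  s_232 = 6;  s_233 = 3;  s_234 = 2;  s_235 = 1;  s_236 = 6
  s_237 = 2;  s_238 = 3;  s_239 = 3;  s_240 = 6;  s_241 = 5;  s_242 = 4
  s_243 = 0;  s_244 = 5;  s_245 = 3;  s_246 = 3;  s_247 = 5;  s_248 = 6
  s_249 = 6;  s_250 = 0;  s_251 = 1;  s_252 = 4;  s_253 = 0;  s_254 = 4
  s_255 = 4;  s_256 = 5;  s_257 = 5;  s_258 = 2;  s_259 = 0;  s_260 = 4
  s_261 = 0;  s_262 = 2;  s_263 = 6;  s_264 = 2;  s_265 = 5;  s_266 = 1
  s_267 = 2;  s_268 = 5;  s_269 = 5;  s_270 = 5;  s_271 = 4;  s_272 = 5
  s_273 = 0;  s_274 = 0;  s_275 = 3;  s_276 = 4;  s_277 = 1;  s_278 = 0
  s_279 = 5;  s_280 = 4;  s_281 = 2;  s_282 = 3;  s_283 = 6;  s_284 = 3
  s_285 = 6;  s_286 = 4;  s_287 = 5;  s_288 = 2;  s_289 = 5;  s_290 = 6
s_291 = 6·6 + 4·5 + 2·2 = 4
s_292 = 6·4 + 4·6 + 2·5 = 2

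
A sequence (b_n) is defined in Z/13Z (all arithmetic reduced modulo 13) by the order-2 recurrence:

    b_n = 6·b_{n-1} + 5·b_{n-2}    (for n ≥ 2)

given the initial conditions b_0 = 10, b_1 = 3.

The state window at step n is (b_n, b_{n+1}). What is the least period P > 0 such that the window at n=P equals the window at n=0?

n=0: window = (10, 3)
n=1: window = (3, 3)
n=2: window = (3, 7)
n=3: window = (7, 5)
n=4: window = (5, 0)
n=5: window = (0, 12)
n=6: window = (12, 7)
n=7: window = (7, 11)
n=8: window = (11, 10)
n=9: window = (10, 11)
n=10: window = (11, 12)
n=11: window = (12, 10)
n=12: window = (10, 3)
window at n=12 equals window at n=0 → period = 12

12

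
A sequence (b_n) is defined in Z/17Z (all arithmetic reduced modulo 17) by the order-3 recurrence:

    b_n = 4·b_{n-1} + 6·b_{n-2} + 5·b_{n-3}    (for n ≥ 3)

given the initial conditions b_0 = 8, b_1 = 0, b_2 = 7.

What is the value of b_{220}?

15

b_3 = 4·7 + 6·0 + 5·8 = 0
b_4 = 4·0 + 6·7 + 5·0 = 8
b_5 = 4·8 + 6·0 + 5·7 = 16
b_6 = 4·16 + 6·8 + 5·0 = 10
b_7 = 4·10 + 6·16 + 5·8 = 6
b_8 = 4·6 + 6·10 + 5·16 = 11
Continuing the recurrence:
  b_9 = 11;  b_10 = 4;  b_11 = 1;  b_12 = 15;  b_13 = 1;  b_14 = 14
  b_15 = 1;  b_16 = 8;  b_17 = 6;  b_18 = 9;  b_19 = 10;  b_20 = 5
  b_21 = 6;  b_22 = 2;  b_23 = 1;  b_24 = 12;  b_25 = 13;  b_26 = 10
  b_27 = 8;  b_28 = 4;  b_29 = 12;  b_30 = 10;  b_31 = 13;  b_32 = 2
  b_33 = 0;  b_34 = 9;  b_35 = 12;  b_36 = 0;  b_37 = 15;  b_38 = 1
  b_39 = 9;  b_40 = 15;  b_41 = 0;  b_42 = 16;  b_43 = 3;  b_44 = 6
  b_45 = 3;  b_46 = 12;  b_47 = 11;  b_48 = 12;  b_49 = 4;  b_50 = 7
  b_51 = 10;  b_52 = 0;  b_53 = 10;  b_54 = 5;  b_55 = 12;  b_56 = 9
  b_57 = 14;  b_58 = 0;  b_59 = 10;  b_60 = 8;  b_61 = 7;  b_62 = 7
  b_63 = 8;  b_64 = 7;  b_65 = 9;  b_66 = 16;  b_67 = 0;  b_68 = 5
  b_69 = 15;  b_70 = 5;  b_71 = 16;  b_72 = 16;  b_73 = 15;  b_74 = 15
  b_75 = 9;  b_76 = 14;  b_77 = 15;  b_78 = 2;  b_79 = 15;  b_80 = 11
  b_81 = 8;  b_82 = 3;  b_83 = 13;  b_84 = 8;  b_85 = 6;  b_86 = 1
  b_87 = 12;  b_88 = 16;  b_89 = 5;  b_90 = 6;  b_91 = 15;  b_92 = 2
  b_93 = 9;  b_94 = 4;  b_95 = 12;  b_96 = 15;  b_97 = 16;  b_98 = 10
  b_99 = 7;  b_100 = 15;  b_101 = 16;  b_102 = 2;  b_103 = 9;  b_104 = 9
  b_105 = 15;  b_106 = 6;  b_107 = 6;  b_108 = 16;  b_109 = 11;  b_110 = 0
  b_111 = 10;  b_112 = 10;  b_113 = 15;  b_114 = 0;  b_115 = 4;  b_116 = 6
  b_117 = 14;  b_118 = 10;  b_119 = 1;  b_120 = 15;  b_121 = 14;  b_122 = 15
  b_123 = 15;  b_124 = 16;  b_125 = 8;  b_126 = 16;  b_127 = 5;  b_128 = 3
  b_129 = 3;  b_130 = 4;  b_131 = 15;  b_132 = 14;  b_133 = 13;  b_134 = 7
  b_135 = 6;  b_136 = 12;  b_137 = 0;  b_138 = 0;  b_139 = 9;  b_140 = 2
  b_141 = 11;  b_142 = 16;  b_143 = 4;  b_144 = 14;  b_145 = 7;  b_146 = 13
  b_147 = 11;  b_148 = 4;  b_149 = 11;  b_150 = 4;  b_151 = 0;  b_152 = 11
  b_153 = 13;  b_154 = 16;  b_155 = 10;  b_156 = 14;  b_157 = 9;  b_158 = 0
  b_159 = 5;  b_160 = 14;  b_161 = 1;  b_162 = 11;  b_163 = 1;  b_164 = 7
  b_165 = 4;  b_166 = 12;  b_167 = 5;  b_168 = 10;  b_169 = 11;  b_170 = 10
  b_171 = 3;  b_172 = 8;  b_173 = 15;  b_174 = 4;  b_175 = 10;  b_176 = 3
  b_177 = 7;  b_178 = 11;  b_179 = 16;  b_180 = 12;  b_181 = 12;  b_182 = 13
  b_183 = 14;  b_184 = 7;  b_185 = 7;  b_186 = 4;  b_187 = 8;  b_188 = 6
  b_189 = 7;  b_190 = 2;  b_191 = 12;  b_192 = 10;  b_193 = 3;  b_194 = 13
  b_195 = 1;  b_196 = 12;  b_197 = 0;  b_198 = 9;  b_199 = 11;  b_200 = 13
  b_201 = 10;  b_202 = 3;  b_203 = 1;  b_204 = 4;  b_205 = 3;  b_206 = 7
  b_207 = 15;  b_208 = 15;  b_209 = 15;  b_210 = 4;  b_211 = 11;  b_212 = 7
  b_213 = 12;  b_214 = 9;  b_215 = 7;  b_216 = 6;  b_217 = 9;  b_218 = 5
b_219 = 4·5 + 6·9 + 5·6 = 2
b_220 = 4·2 + 6·5 + 5·9 = 15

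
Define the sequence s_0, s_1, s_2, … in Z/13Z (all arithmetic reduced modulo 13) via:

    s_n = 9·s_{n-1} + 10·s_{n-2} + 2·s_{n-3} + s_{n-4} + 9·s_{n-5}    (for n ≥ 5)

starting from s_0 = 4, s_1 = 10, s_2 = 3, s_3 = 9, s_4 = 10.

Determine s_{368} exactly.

s_5 = 9·10 + 10·9 + 2·3 + 1·10 + 9·4 = 11
s_6 = 9·11 + 10·10 + 2·9 + 1·3 + 9·10 = 11
s_7 = 9·11 + 10·11 + 2·10 + 1·9 + 9·3 = 5
s_8 = 9·5 + 10·11 + 2·11 + 1·10 + 9·9 = 8
s_9 = 9·8 + 10·5 + 2·11 + 1·11 + 9·10 = 11
s_10 = 9·11 + 10·8 + 2·5 + 1·11 + 9·11 = 0
Continuing the recurrence:
  s_11 = 9;  s_12 = 0;  s_13 = 4;  s_14 = 10;  s_15 = 9;  s_16 = 10
  s_17 = 9;  s_18 = 11;  s_19 = 9;  s_20 = 1;  s_21 = 12;  s_22 = 7
  s_23 = 7;  s_24 = 5;  s_25 = 7;  s_26 = 8;  s_27 = 1;  s_28 = 2
  s_29 = 5;  s_30 = 8;  s_31 = 4;  s_32 = 7;  s_33 = 12;  s_34 = 5
  s_35 = 8;  s_36 = 7;  s_37 = 7;  s_38 = 2;  s_39 = 12;  s_40 = 0
  s_41 = 12;  s_42 = 2;  s_43 = 12;  s_44 = 0;  s_45 = 6;  s_46 = 6
  s_47 = 1;  s_48 = 7;  s_49 = 0;  s_50 = 2;  s_51 = 9;  s_52 = 0
  s_53 = 1;  s_54 = 3;  s_55 = 12;  s_56 = 0;  s_57 = 10;  s_58 = 9
  s_59 = 12;  s_60 = 1;  s_61 = 1;  s_62 = 12;  s_63 = 5;  s_64 = 3
  s_65 = 7;  s_66 = 7;  s_67 = 5;  s_68 = 8;  s_69 = 1;  s_70 = 0
  s_71 = 3;  s_72 = 4;  s_73 = 9;  s_74 = 6;  s_75 = 12;  s_76 = 9
  s_77 = 11;  s_78 = 1;  s_79 = 8;  s_80 = 0;  s_81 = 5;  s_82 = 5
  s_83 = 8;  s_84 = 9;  s_85 = 7;  s_86 = 11;  s_87 = 6;  s_88 = 12
  s_89 = 5;  s_90 = 4;  s_91 = 7;  s_92 = 10;  s_93 = 8;  s_94 = 1
  s_95 = 9;  s_96 = 11;  s_97 = 3;  s_98 = 7;  s_99 = 3;  s_100 = 0
  s_101 = 3;  s_102 = 2;  s_103 = 10;  s_104 = 0;  s_105 = 3;  s_106 = 11
  s_107 = 1;  s_108 = 7;  s_109 = 7;  s_110 = 4;  s_111 = 12;  s_112 = 9
  s_113 = 6;  s_114 = 1;  s_115 = 5;  s_116 = 2;  s_117 = 1;  s_118 = 3
  s_119 = 3;  s_120 = 2;  s_121 = 8;  s_122 = 6;  s_123 = 12;  s_124 = 5
  s_125 = 8;  s_126 = 3;  s_127 = 1;  s_128 = 12;  s_129 = 8;  s_130 = 9
  s_131 = 5;  s_132 = 3;  s_133 = 3;  s_134 = 5;  s_135 = 11;  s_136 = 8
  s_137 = 1;  s_138 = 0;  s_139 = 4;  s_140 = 2;  s_141 = 1;  s_142 = 7
  s_143 = 3;  s_144 = 7;  s_145 = 9;  s_146 = 4;  s_147 = 11;  s_148 = 9
  s_149 = 11;  s_150 = 10;  s_151 = 5;  s_152 = 2;  s_153 = 11;  s_154 = 4
  s_155 = 11;  s_156 = 0;  s_157 = 4;  s_158 = 5;  s_159 = 2;  s_160 = 6
  s_161 = 10;  s_162 = 0;  s_163 = 3;  s_164 = 6;  s_165 = 5;  s_166 = 6
  s_167 = 2;  s_168 = 4;  s_169 = 10;  s_170 = 3;  s_171 = 9;  s_172 = 10
  s_173 = 11;  s_174 = 11;  s_175 = 5;  s_176 = 8;  s_177 = 11;  s_178 = 0
  s_179 = 9;  s_180 = 0;  s_181 = 4;  s_182 = 10;  s_183 = 9;  s_184 = 10
  s_185 = 9;  s_186 = 11;  s_187 = 9;  s_188 = 1;  s_189 = 12;  s_190 = 7
  s_191 = 7;  s_192 = 5;  s_193 = 7;  s_194 = 8;  s_195 = 1;  s_196 = 2
  s_197 = 5;  s_198 = 8;  s_199 = 4;  s_200 = 7;  s_201 = 12;  s_202 = 5
  s_203 = 8;  s_204 = 7;  s_205 = 7;  s_206 = 2;  s_207 = 12;  s_208 = 0
  s_209 = 12;  s_210 = 2;  s_211 = 12;  s_212 = 0;  s_213 = 6;  s_214 = 6
  s_215 = 1;  s_216 = 7;  s_217 = 0;  s_218 = 2;  s_219 = 9;  s_220 = 0
  s_221 = 1;  s_222 = 3;  s_223 = 12;  s_224 = 0;  s_225 = 10;  s_226 = 9
  s_227 = 12;  s_228 = 1;  s_229 = 1;  s_230 = 12;  s_231 = 5;  s_232 = 3
  s_233 = 7;  s_234 = 7;  s_235 = 5;  s_236 = 8;  s_237 = 1;  s_238 = 0
  s_239 = 3;  s_240 = 4;  s_241 = 9;  s_242 = 6;  s_243 = 12;  s_244 = 9
  s_245 = 11;  s_246 = 1;  s_247 = 8;  s_248 = 0;  s_249 = 5;  s_250 = 5
  s_251 = 8;  s_252 = 9;  s_253 = 7;  s_254 = 11;  s_255 = 6;  s_256 = 12
  s_257 = 5;  s_258 = 4;  s_259 = 7;  s_260 = 10;  s_261 = 8;  s_262 = 1
  s_263 = 9;  s_264 = 11;  s_265 = 3;  s_266 = 7;  s_267 = 3;  s_268 = 0
  s_269 = 3;  s_270 = 2;  s_271 = 10;  s_272 = 0;  s_273 = 3;  s_274 = 11
  s_275 = 1;  s_276 = 7;  s_277 = 7;  s_278 = 4;  s_279 = 12;  s_280 = 9
  s_281 = 6;  s_282 = 1;  s_283 = 5;  s_284 = 2;  s_285 = 1;  s_286 = 3
  s_287 = 3;  s_288 = 2;  s_289 = 8;  s_290 = 6;  s_291 = 12;  s_292 = 5
  s_293 = 8;  s_294 = 3;  s_295 = 1;  s_296 = 12;  s_297 = 8;  s_298 = 9
  s_299 = 5;  s_300 = 3;  s_301 = 3;  s_302 = 5;  s_303 = 11;  s_304 = 8
  s_305 = 1;  s_306 = 0;  s_307 = 4;  s_308 = 2;  s_309 = 1;  s_310 = 7
  s_311 = 3;  s_312 = 7;  s_313 = 9;  s_314 = 4;  s_315 = 11;  s_316 = 9
  s_317 = 11;  s_318 = 10;  s_319 = 5;  s_320 = 2;  s_321 = 11;  s_322 = 4
  s_323 = 11;  s_324 = 0;  s_325 = 4;  s_326 = 5;  s_327 = 2;  s_328 = 6
  s_329 = 10;  s_330 = 0;  s_331 = 3;  s_332 = 6;  s_333 = 5;  s_334 = 6
  s_335 = 2;  s_336 = 4;  s_337 = 10;  s_338 = 3;  s_339 = 9;  s_340 = 10
  s_341 = 11;  s_342 = 11;  s_343 = 5;  s_344 = 8;  s_345 = 11;  s_346 = 0
  s_347 = 9;  s_348 = 0;  s_349 = 4;  s_350 = 10;  s_351 = 9;  s_352 = 10
  s_353 = 9;  s_354 = 11;  s_355 = 9;  s_356 = 1;  s_357 = 12;  s_358 = 7
  s_359 = 7;  s_360 = 5;  s_361 = 7;  s_362 = 8;  s_363 = 1;  s_364 = 2
  s_365 = 5;  s_366 = 8
s_367 = 9·8 + 10·5 + 2·2 + 1·1 + 9·8 = 4
s_368 = 9·4 + 10·8 + 2·5 + 1·2 + 9·1 = 7

7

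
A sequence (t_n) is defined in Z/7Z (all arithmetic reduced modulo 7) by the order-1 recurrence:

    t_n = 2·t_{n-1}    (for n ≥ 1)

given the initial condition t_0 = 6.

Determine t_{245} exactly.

t_1 = 2·6 = 5
t_2 = 2·5 = 3
t_3 = 2·3 = 6
(t_3) = (6) = (t_0), so the sequence has period 3.
245 ≡ 2 (mod 3), hence t_245 = t_2 = 3.

3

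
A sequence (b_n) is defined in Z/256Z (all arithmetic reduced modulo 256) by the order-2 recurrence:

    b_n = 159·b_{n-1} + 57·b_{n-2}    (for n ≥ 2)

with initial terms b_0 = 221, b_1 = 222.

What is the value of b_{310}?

208

b_2 = 159·222 + 57·221 = 23
b_3 = 159·23 + 57·222 = 183
b_4 = 159·183 + 57·23 = 200
b_5 = 159·200 + 57·183 = 247
b_6 = 159·247 + 57·200 = 241
b_7 = 159·241 + 57·247 = 174
Continuing the recurrence:
  b_8 = 187;  b_9 = 227;  b_10 = 160;  b_11 = 235;  b_12 = 149;  b_13 = 222
  b_14 = 15;  b_15 = 191;  b_16 = 248;  b_17 = 143;  b_18 = 9;  b_19 = 110
  b_20 = 83;  b_21 = 11;  b_22 = 80;  b_23 = 35;  b_24 = 141;  b_25 = 94
  b_26 = 199;  b_27 = 135;  b_28 = 40;  b_29 = 231;  b_30 = 97;  b_31 = 174
  b_32 = 171;  b_33 = 243;  b_34 = 0;  b_35 = 27;  b_36 = 197;  b_37 = 94
  b_38 = 63;  b_39 = 15;  b_40 = 88;  b_41 = 255;  b_42 = 249;  b_43 = 110
  b_44 = 195;  b_45 = 155;  b_46 = 176;  b_47 = 211;  b_48 = 61;  b_49 = 222
  b_50 = 119;  b_51 = 87;  b_52 = 136;  b_53 = 215;  b_54 = 209;  b_55 = 174
  b_56 = 155;  b_57 = 3;  b_58 = 96;  b_59 = 75;  b_60 = 245;  b_61 = 222
  b_62 = 111;  b_63 = 95;  b_64 = 184;  b_65 = 111;  b_66 = 233;  b_67 = 110
  b_68 = 51;  b_69 = 43;  b_70 = 16;  b_71 = 131;  b_72 = 237;  b_73 = 94
  b_74 = 39;  b_75 = 39;  b_76 = 232;  b_77 = 199;  b_78 = 65;  b_79 = 174
  b_80 = 139;  b_81 = 19;  b_82 = 192;  b_83 = 123;  b_84 = 37;  b_85 = 94
  b_86 = 159;  b_87 = 175;  b_88 = 24;  b_89 = 223;  b_90 = 217;  b_91 = 110
  b_92 = 163;  b_93 = 187;  b_94 = 112;  b_95 = 51;  b_96 = 157;  b_97 = 222
  b_98 = 215;  b_99 = 247;  b_100 = 72;  b_101 = 183;  b_102 = 177;  b_103 = 174
  b_104 = 123;  b_105 = 35;  b_106 = 32;  b_107 = 171;  b_108 = 85;  b_109 = 222
  b_110 = 207;  b_111 = 255;  b_112 = 120;  b_113 = 79;  b_114 = 201;  b_115 = 110
  b_116 = 19;  b_117 = 75;  b_118 = 208;  b_119 = 227;  b_120 = 77;  b_121 = 94
  b_122 = 135;  b_123 = 199;  b_124 = 168;  b_125 = 167;  b_126 = 33;  b_127 = 174
  b_128 = 107;  b_129 = 51;  b_130 = 128;  b_131 = 219;  b_132 = 133;  b_133 = 94
  b_134 = 255;  b_135 = 79;  b_136 = 216;  b_137 = 191;  b_138 = 185;  b_139 = 110
  b_140 = 131;  b_141 = 219;  b_142 = 48;  b_143 = 147;  b_144 = 253;  b_145 = 222
  b_146 = 55;  b_147 = 151;  b_148 = 8;  b_149 = 151;  b_150 = 145;  b_151 = 174
  b_152 = 91;  b_153 = 67;  b_154 = 224;  b_155 = 11;  b_156 = 181;  b_157 = 222
  b_158 = 47;  b_159 = 159;  b_160 = 56;  b_161 = 47;  b_162 = 169;  b_163 = 110
  b_164 = 243;  b_165 = 107;  b_166 = 144;  b_167 = 67;  b_168 = 173;  b_169 = 94
  b_170 = 231;  b_171 = 103;  b_172 = 104;  b_173 = 135;  b_174 = 1;  b_175 = 174
  b_176 = 75;  b_177 = 83;  b_178 = 64;  b_179 = 59;  b_180 = 229;  b_181 = 94
  b_182 = 95;  b_183 = 239;  b_184 = 152;  b_185 = 159;  b_186 = 153;  b_187 = 110
  b_188 = 99;  b_189 = 251;  b_190 = 240;  b_191 = 243;  b_192 = 93;  b_193 = 222
  b_194 = 151;  b_195 = 55;  b_196 = 200;  b_197 = 119;  b_198 = 113;  b_199 = 174
  b_200 = 59;  b_201 = 99;  b_202 = 160;  b_203 = 107;  b_204 = 21;  b_205 = 222
  b_206 = 143;  b_207 = 63;  b_208 = 248;  b_209 = 15;  b_210 = 137;  b_211 = 110
  b_212 = 211;  b_213 = 139;  b_214 = 80;  b_215 = 163;  b_216 = 13;  b_217 = 94
  b_218 = 71;  b_219 = 7;  b_220 = 40;  b_221 = 103;  b_222 = 225;  b_223 = 174
  b_224 = 43;  b_225 = 115;  b_226 = 0;  b_227 = 155;  b_228 = 69;  b_229 = 94
  b_230 = 191;  b_231 = 143;  b_232 = 88;  b_233 = 127;  b_234 = 121;  b_235 = 110
  b_236 = 67;  b_237 = 27;  b_238 = 176;  b_239 = 83;  b_240 = 189;  b_241 = 222
  b_242 = 247;  b_243 = 215;  b_244 = 136;  b_245 = 87;  b_246 = 81;  b_247 = 174
  b_248 = 27;  b_249 = 131;  b_250 = 96;  b_251 = 203;  b_252 = 117;  b_253 = 222
  b_254 = 239;  b_255 = 223;  b_256 = 184;  b_257 = 239;  b_258 = 105;  b_259 = 110
  b_260 = 179;  b_261 = 171;  b_262 = 16;  b_263 = 3;  b_264 = 109;  b_265 = 94
  b_266 = 167;  b_267 = 167;  b_268 = 232;  b_269 = 71;  b_270 = 193;  b_271 = 174
  b_272 = 11;  b_273 = 147;  b_274 = 192;  b_275 = 251;  b_276 = 165;  b_277 = 94
  b_278 = 31;  b_279 = 47;  b_280 = 24;  b_281 = 95;  b_282 = 89;  b_283 = 110
  b_284 = 35;  b_285 = 59;  b_286 = 112;  b_287 = 179;  b_288 = 29;  b_289 = 222
  b_290 = 87;  b_291 = 119;  b_292 = 72;  b_293 = 55;  b_294 = 49;  b_295 = 174
  b_296 = 251;  b_297 = 163;  b_298 = 32;  b_299 = 43;  b_300 = 213;  b_301 = 222
  b_302 = 79;  b_303 = 127;  b_304 = 120;  b_305 = 207;  b_306 = 73;  b_307 = 110
  b_308 = 147
b_309 = 159·147 + 57·110 = 203
b_310 = 159·203 + 57·147 = 208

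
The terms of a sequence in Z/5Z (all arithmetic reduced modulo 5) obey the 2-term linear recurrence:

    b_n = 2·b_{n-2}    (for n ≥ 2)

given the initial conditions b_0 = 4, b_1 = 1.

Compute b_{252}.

b_2 = 0·1 + 2·4 = 3
b_3 = 0·3 + 2·1 = 2
b_4 = 0·2 + 2·3 = 1
b_5 = 0·1 + 2·2 = 4
b_6 = 0·4 + 2·1 = 2
b_7 = 0·2 + 2·4 = 3
b_8 = 0·3 + 2·2 = 4
b_9 = 0·4 + 2·3 = 1
(b_8, b_9) = (4, 1) = (b_0, b_1), so the sequence has period 8.
252 ≡ 4 (mod 8), hence b_252 = b_4 = 1.

1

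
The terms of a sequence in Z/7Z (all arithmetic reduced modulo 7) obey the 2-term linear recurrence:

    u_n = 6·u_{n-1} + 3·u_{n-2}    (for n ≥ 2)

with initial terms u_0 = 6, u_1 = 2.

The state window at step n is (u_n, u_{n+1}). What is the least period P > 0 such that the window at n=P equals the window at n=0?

24

n=0: window = (6, 2)
n=1: window = (2, 2)
n=2: window = (2, 4)
n=3: window = (4, 2)
n=4: window = (2, 3)
n=5: window = (3, 3)
n=6: window = (3, 6)
n=7: window = (6, 3)
n=8: window = (3, 1)
n=9: window = (1, 1)
n=10: window = (1, 2)
n=11: window = (2, 1)
n=12: window = (1, 5)
n=13: window = (5, 5)
n=14: window = (5, 3)
n=15: window = (3, 5)
n=16: window = (5, 4)
n=17: window = (4, 4)
n=18: window = (4, 1)
n=19: window = (1, 4)
n=20: window = (4, 6)
n=21: window = (6, 6)
n=22: window = (6, 5)
n=23: window = (5, 6)
n=24: window = (6, 2)
window at n=24 equals window at n=0 → period = 24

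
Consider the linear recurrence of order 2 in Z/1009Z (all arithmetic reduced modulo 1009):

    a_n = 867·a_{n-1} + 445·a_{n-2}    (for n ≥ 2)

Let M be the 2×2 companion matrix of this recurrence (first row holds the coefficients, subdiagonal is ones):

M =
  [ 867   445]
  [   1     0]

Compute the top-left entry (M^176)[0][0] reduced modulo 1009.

477

(M^176)[0][0] is the top entry after applying M 176 times to the unit state (1, 0). Equivalently it is h_{177} for the auxiliary sequence (h_n) obeying the same recurrence with h_1 = 1 and h_i = 0 for 0 ≤ i < 1:
h_2 = 867·1 + 445·0 = 867
h_3 = 867·867 + 445·1 = 429
h_4 = 867·429 + 445·867 = 1008
h_5 = 867·1008 + 445·429 = 346
h_6 = 867·346 + 445·1008 = 873
h_7 = 867·873 + 445·346 = 743
Continuing the recurrence:
  h_8 = 459;  h_9 = 90;  h_10 = 774;  h_11 = 772;  h_12 = 718;  h_13 = 433
  h_14 = 729;  h_15 = 375;  h_16 = 743;  h_17 = 829;  h_18 = 18;  h_19 = 82
  h_20 = 402;  h_21 = 595;  h_22 = 563;  h_23 = 182;  h_24 = 693;  h_25 = 746
  h_26 = 653;  h_27 = 111;  h_28 = 375;  h_29 = 181;  h_30 = 922;  h_31 = 71
  h_32 = 644;  h_33 = 687;  h_34 = 343;  h_35 = 723;  h_36 = 528;  h_37 = 563
  h_38 = 637;  h_39 = 659;  h_40 = 195;  h_41 = 198;  h_42 = 137;  h_43 = 44
  h_44 = 231;  h_45 = 904;  h_46 = 661;  h_47 = 673;  h_48 = 815;  h_49 = 117
  h_50 = 983;  h_51 = 262;  h_52 = 667;  h_53 = 687;  h_54 = 488;  h_55 = 313
  h_56 = 175;  h_57 = 418;  h_58 = 357;  h_59 = 110;  h_60 = 976;  h_61 = 159
  h_62 = 70;  h_63 = 275;  h_64 = 172;  h_65 = 78;  h_66 = 888;  h_67 = 433
  h_68 = 704;  h_69 = 898;  h_70 = 108;  h_71 = 854;  h_72 = 449;  h_73 = 455
  h_74 = 998;  h_75 = 219;  h_76 = 331;  h_77 = 3;  h_78 = 564;  h_79 = 958
  h_80 = 927;  h_81 = 48;  h_82 = 81;  h_83 = 777;  h_84 = 377;  h_85 = 630
  h_86 = 612;  h_87 = 727;  h_88 = 603;  h_89 = 774;  h_90 = 14;  h_91 = 391
  h_92 = 149;  h_93 = 478;  h_94 = 447;  h_95 = 913;  h_96 = 657;  h_97 = 201
  h_98 = 474;  h_99 = 948;  h_100 = 639;  h_101 = 170;  h_102 = 902;  h_103 = 34
  h_104 = 25;  h_105 = 481;  h_106 = 336;  h_107 = 857;  h_108 = 583;  h_109 = 924
  h_110 = 84;  h_111 = 697;  h_112 = 964;  h_113 = 738;  h_114 = 295;  h_115 = 973
  h_116 = 172;  h_117 = 925;  h_118 = 685;  h_119 = 556;  h_120 = 866;  h_121 = 341
  h_122 = 951;  h_123 = 559;  h_124 = 757;  h_125 = 1;  h_126 = 726;  h_127 = 271
  h_128 = 50;  h_129 = 487;  h_130 = 519;  h_131 = 748;  h_132 = 632;  h_133 = 956
  h_134 = 192;  h_135 = 610;  h_136 = 838;  h_137 = 95;  h_138 = 216;  h_139 = 504
  h_140 = 336;  h_141 = 1002;  h_142 = 173;  h_143 = 571;  h_144 = 948;  h_145 = 417
  h_146 = 415;  h_147 = 510;  h_148 = 256;  h_149 = 906;  h_150 = 403;  h_151 = 866
  h_152 = 868;  h_153 = 783;  h_154 = 626;  h_155 = 230;  h_156 = 723;  h_157 = 693
  h_158 = 340;  h_159 = 792;  h_160 = 494;  h_161 = 781;  h_162 = 965;  h_163 = 643
  h_164 = 104;  h_165 = 955;  h_166 = 471;  h_167 = 907;  h_168 = 81;  h_169 = 621
  h_170 = 331;  h_171 = 300;  h_172 = 768;  h_173 = 228;  h_174 = 630;  h_175 = 901
h_176 = 867·901 + 445·630 = 49
h_177 = 867·49 + 445·901 = 477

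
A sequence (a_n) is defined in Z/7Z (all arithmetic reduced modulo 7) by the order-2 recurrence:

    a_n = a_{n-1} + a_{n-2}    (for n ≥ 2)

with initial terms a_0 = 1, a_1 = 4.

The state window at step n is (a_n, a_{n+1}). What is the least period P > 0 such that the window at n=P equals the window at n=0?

16

n=0: window = (1, 4)
n=1: window = (4, 5)
n=2: window = (5, 2)
n=3: window = (2, 0)
n=4: window = (0, 2)
n=5: window = (2, 2)
n=6: window = (2, 4)
n=7: window = (4, 6)
n=8: window = (6, 3)
n=9: window = (3, 2)
n=10: window = (2, 5)
n=11: window = (5, 0)
n=12: window = (0, 5)
n=13: window = (5, 5)
n=14: window = (5, 3)
n=15: window = (3, 1)
n=16: window = (1, 4)
window at n=16 equals window at n=0 → period = 16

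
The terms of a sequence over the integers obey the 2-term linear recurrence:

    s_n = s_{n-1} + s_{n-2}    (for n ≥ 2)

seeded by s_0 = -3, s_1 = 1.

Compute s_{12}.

-123

s_2 = 1·1 + 1·-3 = -2
s_3 = 1·-2 + 1·1 = -1
s_4 = 1·-1 + 1·-2 = -3
s_5 = 1·-3 + 1·-1 = -4
s_6 = 1·-4 + 1·-3 = -7
s_7 = 1·-7 + 1·-4 = -11
s_8 = 1·-11 + 1·-7 = -18
s_9 = 1·-18 + 1·-11 = -29
s_10 = 1·-29 + 1·-18 = -47
s_11 = 1·-47 + 1·-29 = -76
s_12 = 1·-76 + 1·-47 = -123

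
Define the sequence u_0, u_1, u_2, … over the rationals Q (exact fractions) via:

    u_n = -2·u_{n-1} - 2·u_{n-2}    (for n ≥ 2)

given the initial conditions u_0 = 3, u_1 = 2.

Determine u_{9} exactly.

32

u_2 = -2·2 + -2·3 = -10
u_3 = -2·-10 + -2·2 = 16
u_4 = -2·16 + -2·-10 = -12
u_5 = -2·-12 + -2·16 = -8
u_6 = -2·-8 + -2·-12 = 40
u_7 = -2·40 + -2·-8 = -64
u_8 = -2·-64 + -2·40 = 48
u_9 = -2·48 + -2·-64 = 32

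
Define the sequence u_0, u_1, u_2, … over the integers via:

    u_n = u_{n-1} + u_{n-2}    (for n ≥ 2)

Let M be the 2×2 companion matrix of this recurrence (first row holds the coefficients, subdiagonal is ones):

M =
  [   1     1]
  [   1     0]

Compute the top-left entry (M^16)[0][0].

1597

(M^16)[0][0] is the top entry after applying M 16 times to the unit state (1, 0). Equivalently it is h_{17} for the auxiliary sequence (h_n) obeying the same recurrence with h_1 = 1 and h_i = 0 for 0 ≤ i < 1:
h_2 = 1·1 + 1·0 = 1
h_3 = 1·1 + 1·1 = 2
h_4 = 1·2 + 1·1 = 3
h_5 = 1·3 + 1·2 = 5
h_6 = 1·5 + 1·3 = 8
h_7 = 1·8 + 1·5 = 13
h_8 = 1·13 + 1·8 = 21
h_9 = 1·21 + 1·13 = 34
h_10 = 1·34 + 1·21 = 55
h_11 = 1·55 + 1·34 = 89
h_12 = 1·89 + 1·55 = 144
h_13 = 1·144 + 1·89 = 233
h_14 = 1·233 + 1·144 = 377
h_15 = 1·377 + 1·233 = 610
h_16 = 1·610 + 1·377 = 987
h_17 = 1·987 + 1·610 = 1597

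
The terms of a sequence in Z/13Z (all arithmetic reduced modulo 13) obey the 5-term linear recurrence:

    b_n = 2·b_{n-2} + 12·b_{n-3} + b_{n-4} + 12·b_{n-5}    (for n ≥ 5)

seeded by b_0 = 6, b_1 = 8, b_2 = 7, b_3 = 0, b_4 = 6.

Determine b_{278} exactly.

b_5 = 0·6 + 2·0 + 12·7 + 1·8 + 12·6 = 8
b_6 = 0·8 + 2·6 + 12·0 + 1·7 + 12·8 = 11
b_7 = 0·11 + 2·8 + 12·6 + 1·0 + 12·7 = 3
b_8 = 0·3 + 2·11 + 12·8 + 1·6 + 12·0 = 7
b_9 = 0·7 + 2·3 + 12·11 + 1·8 + 12·6 = 10
b_10 = 0·10 + 2·7 + 12·3 + 1·11 + 12·8 = 1
Continuing the recurrence:
  b_11 = 5;  b_12 = 9;  b_13 = 12;  b_14 = 4;  b_15 = 6;  b_16 = 0
  b_17 = 11;  b_18 = 12;  b_19 = 11;  b_20 = 7;  b_21 = 8;  b_22 = 4
  b_23 = 8;  b_24 = 9;  b_25 = 0;  b_26 = 6;  b_27 = 8;  b_28 = 0
  b_29 = 1;  b_30 = 11;  b_31 = 4;  b_32 = 0;  b_33 = 11;  b_34 = 6
  b_35 = 2;  b_36 = 10;  b_37 = 9;  b_38 = 0;  b_39 = 4;  b_40 = 12
  b_41 = 7;  b_42 = 11;  b_43 = 6;  b_44 = 10;  b_45 = 9;  b_46 = 5
  b_47 = 3;  b_48 = 5;  b_49 = 0;  b_50 = 3;  b_51 = 6;  b_52 = 8
  b_53 = 4;  b_54 = 0;  b_55 = 3;  b_56 = 11;  b_57 = 2;  b_58 = 2
  b_59 = 9;  b_60 = 10;  b_61 = 7;  b_62 = 11;  b_63 = 11;  b_64 = 3
  b_65 = 8;  b_66 = 12;  b_67 = 0;  b_68 = 8;  b_69 = 6;  b_70 = 7
  b_71 = 5;  b_72 = 3;  b_73 = 1;  b_74 = 2;  b_75 = 10;  b_76 = 1
  b_77 = 3;  b_78 = 6;  b_79 = 0;  b_80 = 0;  b_81 = 9;  b_82 = 3
  b_83 = 12;  b_84 = 10;  b_85 = 4;  b_86 = 2;  b_87 = 7;  b_88 = 11
  b_89 = 6;  b_90 = 0;  b_91 = 6;  b_92 = 11;  b_93 = 7;  b_94 = 10
  b_95 = 9;  b_96 = 5;  b_97 = 4;  b_98 = 4;  b_99 = 2;  b_100 = 0
  b_101 = 12;  b_102 = 11;  b_103 = 9;  b_104 = 8;  b_105 = 6;  b_106 = 6
  b_107 = 2;  b_108 = 5;  b_109 = 9;  b_110 = 8;  b_111 = 9;  b_112 = 10
  b_113 = 1;  b_114 = 10;  b_115 = 6;  b_116 = 7;  b_117 = 6;  b_118 = 4
  b_119 = 1;  b_120 = 3;  b_121 = 10;  b_122 = 3;  b_123 = 1;  b_124 = 11
  b_125 = 6;  b_126 = 1;  b_127 = 12;  b_128 = 6;  b_129 = 5;  b_130 = 8
  b_131 = 2;  b_132 = 5;  b_133 = 8;  b_134 = 11;  b_135 = 5;  b_136 = 4
  b_137 = 2;  b_138 = 6;  b_139 = 7;  b_140 = 9;  b_141 = 6;  b_142 = 2
  b_143 = 4;  b_144 = 0;  b_145 = 3;  b_146 = 5;  b_147 = 8;  b_148 = 3
  b_149 = 1;  b_150 = 0;  b_151 = 2;  b_152 = 7;  b_153 = 2;  b_154 = 11
  b_155 = 12;  b_156 = 12;  b_157 = 8;  b_158 = 8;  b_159 = 5;  b_160 = 8
  b_161 = 11;  b_162 = 11;  b_163 = 11;  b_164 = 1;  b_165 = 1;  b_166 = 4
  b_167 = 1;  b_168 = 10;  b_169 = 11;  b_170 = 9;  b_171 = 9;  b_172 = 3
  b_173 = 10;  b_174 = 8;  b_175 = 4;  b_176 = 0;  b_177 = 7;  b_178 = 7
  b_179 = 10;  b_180 = 3;  b_181 = 7;  b_182 = 9;  b_183 = 1;  b_184 = 4
  b_185 = 10;  b_186 = 9;  b_187 = 8;  b_188 = 11;  b_189 = 0;  b_190 = 0
  b_191 = 1;  b_192 = 3;  b_193 = 4;  b_194 = 5;  b_195 = 6;  b_196 = 8
  b_197 = 8;  b_198 = 11;  b_199 = 9;  b_200 = 3;  b_201 = 7;  b_202 = 0
  b_203 = 9;  b_204 = 0;  b_205 = 9;  b_206 = 10;  b_207 = 1;  b_208 = 2
  b_209 = 1;  b_210 = 4;  b_211 = 4;  b_212 = 8;  b_213 = 3;  b_214 = 2
  b_215 = 11;  b_216 = 5;  b_217 = 2;  b_218 = 11;  b_219 = 8;  b_220 = 1
  b_221 = 2;  b_222 = 3;  b_223 = 0;  b_224 = 10;  b_225 = 11;  b_226 = 8
  b_227 = 9;  b_228 = 2;  b_229 = 11;  b_230 = 5;  b_231 = 8;  b_232 = 5
  b_233 = 7;  b_234 = 9;  b_235 = 12;  b_236 = 8;  b_237 = 4;  b_238 = 6
  b_239 = 3;  b_240 = 4;  b_241 = 9;  b_242 = 7;  b_243 = 11;  b_244 = 6
  b_245 = 7;  b_246 = 12;  b_247 = 12;  b_248 = 12;  b_249 = 0;  b_250 = 4
  b_251 = 1;  b_252 = 8;  b_253 = 12;  b_254 = 6;  b_255 = 0;  b_256 = 7
  b_257 = 11;  b_258 = 8;  b_259 = 9;  b_260 = 12;  b_261 = 1;  b_262 = 12
  b_263 = 4;  b_264 = 0;  b_265 = 11;  b_266 = 7;  b_267 = 1;  b_268 = 12
  b_269 = 6;  b_270 = 6;  b_271 = 7;  b_272 = 4;  b_273 = 2;  b_274 = 1
  b_275 = 1;  b_276 = 10
b_277 = 0·10 + 2·1 + 12·1 + 1·2 + 12·4 = 12
b_278 = 0·12 + 2·10 + 12·1 + 1·1 + 12·2 = 5

5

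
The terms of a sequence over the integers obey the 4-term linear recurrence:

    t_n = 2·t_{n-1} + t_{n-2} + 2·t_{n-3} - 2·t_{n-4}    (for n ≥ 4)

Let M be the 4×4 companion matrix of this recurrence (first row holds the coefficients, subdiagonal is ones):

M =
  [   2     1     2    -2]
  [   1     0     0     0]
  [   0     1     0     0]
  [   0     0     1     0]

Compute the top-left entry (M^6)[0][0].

233

(M^6)[0][0] is the top entry after applying M 6 times to the unit state (1, 0, 0, 0). Equivalently it is h_{9} for the auxiliary sequence (h_n) obeying the same recurrence with h_3 = 1 and h_i = 0 for 0 ≤ i < 3:
h_4 = 2·1 + 1·0 + 2·0 + -2·0 = 2
h_5 = 2·2 + 1·1 + 2·0 + -2·0 = 5
h_6 = 2·5 + 1·2 + 2·1 + -2·0 = 14
h_7 = 2·14 + 1·5 + 2·2 + -2·1 = 35
h_8 = 2·35 + 1·14 + 2·5 + -2·2 = 90
h_9 = 2·90 + 1·35 + 2·14 + -2·5 = 233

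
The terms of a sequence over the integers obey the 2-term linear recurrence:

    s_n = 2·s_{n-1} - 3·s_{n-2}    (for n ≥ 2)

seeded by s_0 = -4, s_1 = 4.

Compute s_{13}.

-6044

s_2 = 2·4 + -3·-4 = 20
s_3 = 2·20 + -3·4 = 28
s_4 = 2·28 + -3·20 = -4
s_5 = 2·-4 + -3·28 = -92
s_6 = 2·-92 + -3·-4 = -172
s_7 = 2·-172 + -3·-92 = -68
s_8 = 2·-68 + -3·-172 = 380
s_9 = 2·380 + -3·-68 = 964
s_10 = 2·964 + -3·380 = 788
s_11 = 2·788 + -3·964 = -1316
s_12 = 2·-1316 + -3·788 = -4996
s_13 = 2·-4996 + -3·-1316 = -6044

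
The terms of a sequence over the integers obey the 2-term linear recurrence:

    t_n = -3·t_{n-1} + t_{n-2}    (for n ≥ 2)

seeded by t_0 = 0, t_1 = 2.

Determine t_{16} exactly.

t_2 = -3·2 + 1·0 = -6
t_3 = -3·-6 + 1·2 = 20
t_4 = -3·20 + 1·-6 = -66
t_5 = -3·-66 + 1·20 = 218
t_6 = -3·218 + 1·-66 = -720
t_7 = -3·-720 + 1·218 = 2378
t_8 = -3·2378 + 1·-720 = -7854
t_9 = -3·-7854 + 1·2378 = 25940
t_10 = -3·25940 + 1·-7854 = -85674
t_11 = -3·-85674 + 1·25940 = 282962
t_12 = -3·282962 + 1·-85674 = -934560
t_13 = -3·-934560 + 1·282962 = 3086642
t_14 = -3·3086642 + 1·-934560 = -10194486
t_15 = -3·-10194486 + 1·3086642 = 33670100
t_16 = -3·33670100 + 1·-10194486 = -111204786

-111204786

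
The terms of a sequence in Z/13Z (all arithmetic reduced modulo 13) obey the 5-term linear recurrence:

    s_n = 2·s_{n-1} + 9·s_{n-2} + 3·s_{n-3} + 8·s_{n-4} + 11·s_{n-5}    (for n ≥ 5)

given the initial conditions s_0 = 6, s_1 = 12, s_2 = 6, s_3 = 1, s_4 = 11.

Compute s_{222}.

12

s_5 = 2·11 + 9·1 + 3·6 + 8·12 + 11·6 = 3
s_6 = 2·3 + 9·11 + 3·1 + 8·6 + 11·12 = 2
s_7 = 2·2 + 9·3 + 3·11 + 8·1 + 11·6 = 8
s_8 = 2·8 + 9·2 + 3·3 + 8·11 + 11·1 = 12
s_9 = 2·12 + 9·8 + 3·2 + 8·3 + 11·11 = 0
s_10 = 2·0 + 9·12 + 3·8 + 8·2 + 11·3 = 12
Continuing the recurrence:
  s_11 = 3;  s_12 = 12;  s_13 = 11;  s_14 = 1;  s_15 = 7;  s_16 = 3
  s_17 = 6;  s_18 = 7;  s_19 = 1;  s_20 = 2;  s_21 = 11;  s_22 = 9
  s_23 = 0;  s_24 = 11;  s_25 = 3;  s_26 = 12;  s_27 = 1;  s_28 = 12
  s_29 = 6;  s_30 = 5;  s_31 = 6;  s_32 = 0;  s_33 = 2;  s_34 = 11
  s_35 = 0;  s_36 = 2;  s_37 = 1;  s_38 = 0;  s_39 = 6;  s_40 = 5
  s_41 = 3;  s_42 = 2;  s_43 = 3;  s_44 = 9;  s_45 = 0;  s_46 = 9
  s_47 = 0;  s_48 = 4;  s_49 = 4;  s_50 = 12;  s_51 = 2;  s_52 = 0
  s_53 = 0;  s_54 = 3;  s_55 = 11;  s_56 = 6;  s_57 = 3;  s_58 = 0
  s_59 = 10;  s_60 = 3;  s_61 = 4;  s_62 = 7;  s_63 = 9;  s_64 = 6
  s_65 = 10;  s_66 = 6;  s_67 = 9;  s_68 = 2;  s_69 = 2;  s_70 = 12
  s_71 = 4;  s_72 = 3;  s_73 = 12;  s_74 = 12;  s_75 = 6;  s_76 = 3
  s_77 = 4;  s_78 = 8;  s_79 = 7;  s_80 = 6;  s_81 = 8;  s_82 = 4
  s_83 = 8;  s_84 = 6;  s_85 = 5;  s_86 = 0;  s_87 = 2;  s_88 = 12
  s_89 = 5;  s_90 = 10;  s_91 = 0;  s_92 = 2;  s_93 = 11;  s_94 = 6
  s_95 = 6;  s_96 = 11;  s_97 = 9;  s_98 = 5;  s_99 = 4;  s_100 = 0
  s_101 = 10;  s_102 = 2;  s_103 = 12;  s_104 = 12;  s_105 = 10;  s_106 = 4
  s_107 = 5;  s_108 = 5;  s_109 = 6;  s_110 = 6;  s_111 = 9;  s_112 = 3
  s_113 = 0;  s_114 = 12;  s_115 = 2;  s_116 = 1;  s_117 = 11;  s_118 = 3
  s_119 = 9;  s_120 = 4;  s_121 = 2;  s_122 = 4;  s_123 = 0;  s_124 = 4
  s_125 = 2;  s_126 = 3;  s_127 = 2;  s_128 = 4;  s_129 = 4;  s_130 = 5
  s_131 = 3;  s_132 = 0;  s_133 = 1;  s_134 = 4;  s_135 = 5;  s_136 = 4
  s_137 = 8;  s_138 = 6;  s_139 = 11;  s_140 = 5;  s_141 = 1;  s_142 = 8
  s_143 = 12;  s_144 = 0;  s_145 = 0;  s_146 = 7;  s_147 = 3;  s_148 = 6
  s_149 = 8;  s_150 = 5;  s_151 = 6;  s_152 = 6;  s_153 = 3;  s_154 = 11
  s_155 = 1;  s_156 = 3;  s_157 = 8;  s_158 = 11;  s_159 = 11;  s_160 = 11
  s_161 = 4;  s_162 = 4;  s_163 = 0;  s_164 = 10;  s_165 = 3;  s_166 = 3
  s_167 = 3;  s_168 = 5;  s_169 = 11;  s_170 = 3;  s_171 = 8;  s_172 = 6
  s_173 = 2;  s_174 = 6;  s_175 = 2;  s_176 = 5;  s_177 = 11;  s_178 = 0
  s_179 = 1;  s_180 = 6;  s_181 = 8;  s_182 = 12;  s_183 = 5;  s_184 = 6
  s_185 = 2;  s_186 = 10;  s_187 = 7;  s_188 = 5;  s_189 = 3;  s_190 = 5
  s_191 = 10;  s_192 = 9;  s_193 = 7;  s_194 = 3;  s_195 = 10;  s_196 = 3
  s_197 = 0;  s_198 = 2;  s_199 = 9;  s_200 = 1;  s_201 = 5;  s_202 = 10
  s_203 = 6;  s_204 = 3;  s_205 = 11;  s_206 = 7;  s_207 = 7;  s_208 = 5
  s_209 = 7;  s_210 = 10;  s_211 = 10;  s_212 = 1;  s_213 = 12;  s_214 = 12
  s_215 = 0;  s_216 = 2;  s_217 = 4;  s_218 = 7;  s_219 = 6;  s_220 = 12
s_221 = 2·12 + 9·6 + 3·7 + 8·4 + 11·2 = 10
s_222 = 2·10 + 9·12 + 3·6 + 8·7 + 11·4 = 12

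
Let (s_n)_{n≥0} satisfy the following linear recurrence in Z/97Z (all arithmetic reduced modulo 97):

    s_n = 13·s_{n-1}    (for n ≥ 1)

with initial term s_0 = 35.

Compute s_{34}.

27

s_1 = 13·35 = 67
s_2 = 13·67 = 95
s_3 = 13·95 = 71
s_4 = 13·71 = 50
s_5 = 13·50 = 68
s_6 = 13·68 = 11
s_7 = 13·11 = 46
s_8 = 13·46 = 16
s_9 = 13·16 = 14
s_10 = 13·14 = 85
s_11 = 13·85 = 38
s_12 = 13·38 = 9
s_13 = 13·9 = 20
s_14 = 13·20 = 66
s_15 = 13·66 = 82
s_16 = 13·82 = 96
s_17 = 13·96 = 84
s_18 = 13·84 = 25
s_19 = 13·25 = 34
s_20 = 13·34 = 54
s_21 = 13·54 = 23
s_22 = 13·23 = 8
s_23 = 13·8 = 7
s_24 = 13·7 = 91
s_25 = 13·91 = 19
s_26 = 13·19 = 53
s_27 = 13·53 = 10
s_28 = 13·10 = 33
s_29 = 13·33 = 41
s_30 = 13·41 = 48
s_31 = 13·48 = 42
s_32 = 13·42 = 61
s_33 = 13·61 = 17
s_34 = 13·17 = 27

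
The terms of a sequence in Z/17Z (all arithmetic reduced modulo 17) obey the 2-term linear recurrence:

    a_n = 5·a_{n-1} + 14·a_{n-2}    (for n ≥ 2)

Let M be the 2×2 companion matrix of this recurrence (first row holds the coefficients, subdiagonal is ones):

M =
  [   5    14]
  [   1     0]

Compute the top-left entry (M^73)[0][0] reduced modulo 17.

(M^73)[0][0] is the top entry after applying M 73 times to the unit state (1, 0). Equivalently it is h_{74} for the auxiliary sequence (h_n) obeying the same recurrence with h_1 = 1 and h_i = 0 for 0 ≤ i < 1:
h_2 = 5·1 + 14·0 = 5
h_3 = 5·5 + 14·1 = 5
h_4 = 5·5 + 14·5 = 10
h_5 = 5·10 + 14·5 = 1
h_6 = 5·1 + 14·10 = 9
h_7 = 5·9 + 14·1 = 8
h_8 = 5·8 + 14·9 = 13
h_9 = 5·13 + 14·8 = 7
h_10 = 5·7 + 14·13 = 13
h_11 = 5·13 + 14·7 = 10
h_12 = 5·10 + 14·13 = 11
h_13 = 5·11 + 14·10 = 8
h_14 = 5·8 + 14·11 = 7
h_15 = 5·7 + 14·8 = 11
h_16 = 5·11 + 14·7 = 0
h_17 = 5·0 + 14·11 = 1
(h_16, h_17) = (0, 1) = (h_0, h_1), so the sequence has period 16.
74 ≡ 10 (mod 16), hence h_74 = h_10 = 13.

13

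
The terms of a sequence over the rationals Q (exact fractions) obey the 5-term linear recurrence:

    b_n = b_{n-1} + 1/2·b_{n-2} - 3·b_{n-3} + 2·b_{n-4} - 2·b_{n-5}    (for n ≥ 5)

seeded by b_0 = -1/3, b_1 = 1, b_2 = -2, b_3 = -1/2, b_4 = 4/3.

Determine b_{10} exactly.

-837/16

b_5 = 1·4/3 + 1/2·-1/2 + -3·-2 + 2·1 + -2·-1/3 = 39/4
b_6 = 1·39/4 + 1/2·4/3 + -3·-1/2 + 2·-2 + -2·1 = 71/12
b_7 = 1·71/12 + 1/2·39/4 + -3·4/3 + 2·-1/2 + -2·-2 = 235/24
b_8 = 1·235/24 + 1/2·71/12 + -3·39/4 + 2·4/3 + -2·-1/2 = -77/6
b_9 = 1·-77/6 + 1/2·235/24 + -3·71/12 + 2·39/4 + -2·4/3 = -425/48
b_10 = 1·-425/48 + 1/2·-77/6 + -3·235/24 + 2·71/12 + -2·39/4 = -837/16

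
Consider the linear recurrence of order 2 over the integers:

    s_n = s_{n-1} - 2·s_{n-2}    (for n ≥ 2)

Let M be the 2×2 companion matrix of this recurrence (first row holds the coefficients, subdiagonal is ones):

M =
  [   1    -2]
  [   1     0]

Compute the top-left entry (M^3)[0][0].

(M^3)[0][0] is the top entry after applying M 3 times to the unit state (1, 0). Equivalently it is h_{4} for the auxiliary sequence (h_n) obeying the same recurrence with h_1 = 1 and h_i = 0 for 0 ≤ i < 1:
h_2 = 1·1 + -2·0 = 1
h_3 = 1·1 + -2·1 = -1
h_4 = 1·-1 + -2·1 = -3

-3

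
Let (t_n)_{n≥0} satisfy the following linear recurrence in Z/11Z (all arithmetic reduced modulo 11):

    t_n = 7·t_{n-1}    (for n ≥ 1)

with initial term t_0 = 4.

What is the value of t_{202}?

t_1 = 7·4 = 6
t_2 = 7·6 = 9
t_3 = 7·9 = 8
t_4 = 7·8 = 1
t_5 = 7·1 = 7
t_6 = 7·7 = 5
t_7 = 7·5 = 2
t_8 = 7·2 = 3
t_9 = 7·3 = 10
t_10 = 7·10 = 4
(t_10) = (4) = (t_0), so the sequence has period 10.
202 ≡ 2 (mod 10), hence t_202 = t_2 = 9.

9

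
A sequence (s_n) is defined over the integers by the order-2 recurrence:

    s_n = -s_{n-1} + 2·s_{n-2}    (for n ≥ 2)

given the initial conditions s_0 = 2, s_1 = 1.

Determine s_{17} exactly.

-43689

s_2 = -1·1 + 2·2 = 3
s_3 = -1·3 + 2·1 = -1
s_4 = -1·-1 + 2·3 = 7
s_5 = -1·7 + 2·-1 = -9
s_6 = -1·-9 + 2·7 = 23
s_7 = -1·23 + 2·-9 = -41
s_8 = -1·-41 + 2·23 = 87
s_9 = -1·87 + 2·-41 = -169
s_10 = -1·-169 + 2·87 = 343
s_11 = -1·343 + 2·-169 = -681
s_12 = -1·-681 + 2·343 = 1367
s_13 = -1·1367 + 2·-681 = -2729
s_14 = -1·-2729 + 2·1367 = 5463
s_15 = -1·5463 + 2·-2729 = -10921
s_16 = -1·-10921 + 2·5463 = 21847
s_17 = -1·21847 + 2·-10921 = -43689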